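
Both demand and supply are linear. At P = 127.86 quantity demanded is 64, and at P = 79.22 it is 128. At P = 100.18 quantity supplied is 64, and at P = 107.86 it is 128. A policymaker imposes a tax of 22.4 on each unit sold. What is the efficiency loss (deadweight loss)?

285.09

Demand slope = (79.22 − 127.86)/(128 − 64) = −0.76, so P = 176.5 − 0.76Q.
Supply slope = (107.86 − 100.18)/(128 − 64) = 0.12, so P = 92.5 + 0.12Q.
Competitive equilibrium: 176.5 − 0.76Q = 92.5 + 0.12Q → Q* = 95.4545, P* = 103.9545.
With the tax, the buyer price exceeds the seller price by 22.4: (176.5 − 0.76Q) − (92.5 + 0.12Q) = 22.4 → Q' = 70.
ΔQ = 95.4545 − 70 = 25.4545; the wedge equals the tax, 22.4.
Deadweight loss = ½ × 25.4545 × 22.4 = 285.09.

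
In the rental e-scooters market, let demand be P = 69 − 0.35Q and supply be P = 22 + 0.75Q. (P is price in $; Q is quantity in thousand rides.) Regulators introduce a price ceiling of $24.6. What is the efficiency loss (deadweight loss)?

Competitive equilibrium: 69 − 0.35Q = 22 + 0.75Q → Q* = 42.7273, P* = 54.0455.
At the ceiling P = 24.6, quantity supplied = (24.6 − 22)/0.75 = 3.4667.
Willingness to pay at Q' = 3.4667: 69 − 0.35·3.4667 = 67.7867.
ΔQ = 42.7273 − 3.4667 = 39.2606; wedge = 67.7867 − 24.6 = 43.1867.
DWL = ½ × 39.2606 × 43.1867 = $847.77 thousand.

$847.77 thousand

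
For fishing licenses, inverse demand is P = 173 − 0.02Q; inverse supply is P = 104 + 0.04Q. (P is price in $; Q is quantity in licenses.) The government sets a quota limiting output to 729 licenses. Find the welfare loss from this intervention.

Competitive equilibrium: 173 − 0.02Q = 104 + 0.04Q → Q* = 1150, P* = 150.
At Q = 729: demand price = 173 − 0.02·729 = 158.42; supply price = 104 + 0.04·729 = 133.16.
ΔQ = 1150 − 729 = 421; wedge = 158.42 − 133.16 = 25.26.
Welfare loss = ½ × 421 × 25.26 = $5317.23.

$5317.23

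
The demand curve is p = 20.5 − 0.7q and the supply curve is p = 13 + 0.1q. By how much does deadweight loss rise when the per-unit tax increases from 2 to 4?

7.50

Competitive equilibrium: 20.5 − 0.7q = 13 + 0.1q → q* = 9.375, p* = 13.9375.
For a per-unit tax t: Δq = t/0.8, so DWL = ½·t·(t/0.8) = t²/1.6.
At t = 2: DWL = 2.5. At t = 4: DWL = 10.
Increase = 10 − 2.5 = 7.50.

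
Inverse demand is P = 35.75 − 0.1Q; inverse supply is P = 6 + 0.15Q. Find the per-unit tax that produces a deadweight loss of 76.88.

Competitive equilibrium: 35.75 − 0.1Q = 6 + 0.15Q → Q* = 119, P* = 23.85.
A tax t gives ΔQ = t/0.25 and wedge t, so DWL = t²/0.5.
t²/0.5 = 76.88 → t² = 38.44 → t = 6.2.

6.2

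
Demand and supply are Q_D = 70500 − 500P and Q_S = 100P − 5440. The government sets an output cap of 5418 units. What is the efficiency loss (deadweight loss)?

19411.21

In inverse form: demand P = 141 − 0.002Q, supply P = 54.4 + 0.01Q.
Competitive equilibrium: 141 − 0.002Q = 54.4 + 0.01Q → Q* = 7216.6667, P* = 126.5667.
At Q = 5418: demand price = 141 − 0.002·5418 = 130.164; supply price = 54.4 + 0.01·5418 = 108.58.
ΔQ = 7216.6667 − 5418 = 1798.6667; wedge = 130.164 − 108.58 = 21.584.
Deadweight loss = ½ × 1798.6667 × 21.584 = 19411.21.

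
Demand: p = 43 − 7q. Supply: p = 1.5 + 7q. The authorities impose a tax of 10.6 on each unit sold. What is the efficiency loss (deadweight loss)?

Competitive equilibrium: 43 − 7q = 1.5 + 7q → q* = 2.9643, p* = 22.25.
With the tax, the buyer price exceeds the seller price by 10.6: (43 − 7q) − (1.5 + 7q) = 10.6 → q' = 2.2071.
Δq = 2.9643 − 2.2071 = 0.7572; the wedge equals the tax, 10.6.
Welfare loss = ½ × 0.7572 × 10.6 = 4.01.

4.01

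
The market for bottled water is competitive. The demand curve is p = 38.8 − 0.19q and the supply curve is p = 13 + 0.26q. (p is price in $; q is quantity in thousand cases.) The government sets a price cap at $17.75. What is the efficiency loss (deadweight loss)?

Competitive equilibrium: 38.8 − 0.19q = 13 + 0.26q → q* = 57.3333, p* = 27.9067.
At the ceiling p = 17.75, quantity supplied = (17.75 − 13)/0.26 = 18.2692.
Willingness to pay at q' = 18.2692: 38.8 − 0.19·18.2692 = 35.3289.
Δq = 57.3333 − 18.2692 = 39.0641; wedge = 35.3289 − 17.75 = 17.5789.
DWL = ½ × 39.0641 × 17.5789 = $343.35 thousand.

$343.35 thousand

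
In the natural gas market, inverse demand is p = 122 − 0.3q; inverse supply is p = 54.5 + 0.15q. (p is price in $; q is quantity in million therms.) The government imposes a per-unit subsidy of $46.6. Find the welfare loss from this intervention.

$2412.84 million

Competitive equilibrium: 122 − 0.3q = 54.5 + 0.15q → q* = 150, p* = 77.
The subsidy lowers effective supply by 46.6: p = 7.9 + 0.15q.
New quantity: 122 − 0.3q = 7.9 + 0.15q → q' = 253.55556.
Overproduction Δq = 253.55556 − 150 = 103.55556; wedge = subsidy = 46.6.
Welfare loss = ½ × 103.55556 × 46.6 = $2412.84 million.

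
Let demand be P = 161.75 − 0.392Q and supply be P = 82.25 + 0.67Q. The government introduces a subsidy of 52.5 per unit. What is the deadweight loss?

1297.67

Competitive equilibrium: 161.75 − 0.392Q = 82.25 + 0.67Q → Q* = 74.8588, P* = 132.4054.
The subsidy lowers effective supply by 52.5: P = 29.75 + 0.67Q.
New quantity: 161.75 − 0.392Q = 29.75 + 0.67Q → Q' = 124.2938.
Overproduction ΔQ = 124.2938 − 74.8588 = 49.435; wedge = subsidy = 52.5.
Deadweight loss = ½ × 49.435 × 52.5 = 1297.67.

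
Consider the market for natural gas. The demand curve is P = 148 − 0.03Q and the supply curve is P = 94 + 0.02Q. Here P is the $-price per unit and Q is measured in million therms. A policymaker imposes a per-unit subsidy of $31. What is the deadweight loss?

Competitive equilibrium: 148 − 0.03Q = 94 + 0.02Q → Q* = 1080, P* = 115.6.
The subsidy lowers effective supply by 31: P = 63 + 0.02Q.
New quantity: 148 − 0.03Q = 63 + 0.02Q → Q' = 1700.
Overproduction ΔQ = 1700 − 1080 = 620; wedge = subsidy = 31.
DWL = ½ × 620 × 31 = $9610 million.

$9610 million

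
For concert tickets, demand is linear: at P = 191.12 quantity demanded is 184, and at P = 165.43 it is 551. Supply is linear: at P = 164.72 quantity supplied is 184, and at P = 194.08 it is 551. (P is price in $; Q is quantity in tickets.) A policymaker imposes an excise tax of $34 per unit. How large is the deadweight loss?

$3853.33

Demand slope = (165.43 − 191.12)/(551 − 184) = −0.07, so P = 204 − 0.07Q.
Supply slope = (194.08 − 164.72)/(551 − 184) = 0.08, so P = 150 + 0.08Q.
Competitive equilibrium: 204 − 0.07Q = 150 + 0.08Q → Q* = 360, P* = 178.8.
With the tax, the buyer price exceeds the seller price by 34: (204 − 0.07Q) − (150 + 0.08Q) = 34 → Q' = 133.3333.
ΔQ = 360 − 133.3333 = 226.6667; the wedge equals the tax, 34.
The triangle = ½ × 226.6667 × 34 = $3853.33.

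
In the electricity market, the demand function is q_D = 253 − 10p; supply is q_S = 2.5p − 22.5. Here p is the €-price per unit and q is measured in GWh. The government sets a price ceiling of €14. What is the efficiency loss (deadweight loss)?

€101

In inverse form: demand p = 25.3 − 0.1q, supply p = 9 + 0.4q.
Competitive equilibrium: 25.3 − 0.1q = 9 + 0.4q → q* = 32.6, p* = 22.04.
At the ceiling p = 14, quantity supplied = (14 − 9)/0.4 = 12.5.
Willingness to pay at q' = 12.5: 25.3 − 0.1·12.5 = 24.05.
Δq = 32.6 − 12.5 = 20.1; wedge = 24.05 − 14 = 10.05.
Welfare loss = ½ × 20.1 × 10.05 = €101.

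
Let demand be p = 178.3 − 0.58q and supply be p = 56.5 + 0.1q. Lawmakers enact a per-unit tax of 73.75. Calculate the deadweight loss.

3999.31

Competitive equilibrium: 178.3 − 0.58q = 56.5 + 0.1q → q* = 179.1176, p* = 74.4118.
With the tax, the buyer price exceeds the seller price by 73.75: (178.3 − 0.58q) − (56.5 + 0.1q) = 73.75 → q' = 70.6618.
Δq = 179.1176 − 70.6618 = 108.4558; the wedge equals the tax, 73.75.
DWL = ½ × 108.4558 × 73.75 = 3999.31.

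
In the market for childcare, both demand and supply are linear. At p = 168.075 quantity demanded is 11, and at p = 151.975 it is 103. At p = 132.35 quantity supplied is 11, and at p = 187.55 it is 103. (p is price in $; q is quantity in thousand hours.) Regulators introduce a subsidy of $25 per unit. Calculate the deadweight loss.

$403.23 thousand

Demand slope = (151.975 − 168.075)/(103 − 11) = −0.175, so p = 170 − 0.175q.
Supply slope = (187.55 − 132.35)/(103 − 11) = 0.6, so p = 125.75 + 0.6q.
Competitive equilibrium: 170 − 0.175q = 125.75 + 0.6q → q* = 57.0968, p* = 160.0081.
The subsidy lowers effective supply by 25: p = 100.75 + 0.6q.
New quantity: 170 − 0.175q = 100.75 + 0.6q → q' = 89.3548.
Overproduction Δq = 89.3548 − 57.0968 = 32.258; wedge = subsidy = 25.
DWL = ½ × 32.258 × 25 = $403.23 thousand.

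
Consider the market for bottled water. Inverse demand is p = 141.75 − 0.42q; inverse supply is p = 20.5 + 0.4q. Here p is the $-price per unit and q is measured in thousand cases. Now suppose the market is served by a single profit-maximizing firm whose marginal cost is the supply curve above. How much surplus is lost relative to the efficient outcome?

$1028.43 thousand

Competitive equilibrium: 141.75 − 0.42q = 20.5 + 0.4q → q* = 147.8659, p* = 79.6463.
Marginal revenue: MR = 141.75 − 0.84q. Set MR = MC: 141.75 − 0.84q = 20.5 + 0.4q → q_m = 97.7823.
Price p_m = 141.75 − 0.42·97.7823 = 100.6814; MC(q_m) = 20.5 + 0.4·97.7823 = 59.6129.
Competitive q* = 147.8659, so Δq = 50.0836; wedge = 100.6814 − 59.6129 = 41.0685.
The triangle = ½ × 50.0836 × 41.0685 = $1028.43 thousand.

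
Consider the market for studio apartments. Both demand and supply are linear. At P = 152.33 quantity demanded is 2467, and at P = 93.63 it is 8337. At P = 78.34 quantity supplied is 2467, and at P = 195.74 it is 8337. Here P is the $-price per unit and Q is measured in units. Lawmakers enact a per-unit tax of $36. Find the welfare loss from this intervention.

$21600

Demand slope = (93.63 − 152.33)/(8337 − 2467) = −0.01, so P = 177 − 0.01Q.
Supply slope = (195.74 − 78.34)/(8337 − 2467) = 0.02, so P = 29 + 0.02Q.
Competitive equilibrium: 177 − 0.01Q = 29 + 0.02Q → Q* = 4933.3333, P* = 127.6667.
With the tax, the buyer price exceeds the seller price by 36: (177 − 0.01Q) − (29 + 0.02Q) = 36 → Q' = 3733.3333.
ΔQ = 4933.3333 − 3733.3333 = 1200; the wedge equals the tax, 36.
DWL = ½ × 1200 × 36 = $21600.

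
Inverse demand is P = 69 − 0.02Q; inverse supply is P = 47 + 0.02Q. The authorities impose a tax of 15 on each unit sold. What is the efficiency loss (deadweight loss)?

Competitive equilibrium: 69 − 0.02Q = 47 + 0.02Q → Q* = 550, P* = 58.
With the tax, the buyer price exceeds the seller price by 15: (69 − 0.02Q) − (47 + 0.02Q) = 15 → Q' = 175.
ΔQ = 550 − 175 = 375; the wedge equals the tax, 15.
Welfare loss = ½ × 375 × 15 = 2812.50.

2812.50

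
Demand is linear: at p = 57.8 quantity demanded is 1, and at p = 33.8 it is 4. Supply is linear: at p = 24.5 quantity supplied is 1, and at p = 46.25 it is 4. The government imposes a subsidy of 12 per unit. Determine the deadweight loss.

4.72

Demand slope = (33.8 − 57.8)/(4 − 1) = −8, so p = 65.8 − 8q.
Supply slope = (46.25 − 24.5)/(4 − 1) = 7.25, so p = 17.25 + 7.25q.
Competitive equilibrium: 65.8 − 8q = 17.25 + 7.25q → q* = 3.1836, p* = 40.3311.
The subsidy lowers effective supply by 12: p = 5.25 + 7.25q.
New quantity: 65.8 − 8q = 5.25 + 7.25q → q' = 3.9705.
Overproduction Δq = 3.9705 − 3.1836 = 0.7869; wedge = subsidy = 12.
The triangle = ½ × 0.7869 × 12 = 4.72.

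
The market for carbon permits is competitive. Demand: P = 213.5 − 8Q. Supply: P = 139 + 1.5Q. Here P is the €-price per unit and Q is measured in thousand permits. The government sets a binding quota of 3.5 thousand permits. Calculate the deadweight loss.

€89.56 thousand

Competitive equilibrium: 213.5 − 8Q = 139 + 1.5Q → Q* = 7.8421, P* = 150.7632.
At Q = 3.5: demand price = 213.5 − 8·3.5 = 185.5; supply price = 139 + 1.5·3.5 = 144.25.
ΔQ = 7.8421 − 3.5 = 4.3421; wedge = 185.5 − 144.25 = 41.25.
Deadweight loss = ½ × 4.3421 × 41.25 = €89.56 thousand.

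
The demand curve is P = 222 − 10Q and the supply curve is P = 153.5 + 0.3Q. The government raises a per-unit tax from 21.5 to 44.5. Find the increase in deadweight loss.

Competitive equilibrium: 222 − 10Q = 153.5 + 0.3Q → Q* = 6.6505, P* = 155.4951.
For a per-unit tax t: ΔQ = t/10.3, so DWL = ½·t·(t/10.3) = t²/20.6.
At t = 21.5: DWL = 22.439. At t = 44.5: DWL = 96.129.
Increase = 96.129 − 22.439 = 73.69.

73.69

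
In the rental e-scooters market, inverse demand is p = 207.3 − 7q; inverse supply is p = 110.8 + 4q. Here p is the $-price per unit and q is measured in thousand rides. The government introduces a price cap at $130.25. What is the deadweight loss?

$84.09 thousand

Competitive equilibrium: 207.3 − 7q = 110.8 + 4q → q* = 8.7727, p* = 145.8909.
At the ceiling p = 130.25, quantity supplied = (130.25 − 110.8)/4 = 4.8625.
Willingness to pay at q' = 4.8625: 207.3 − 7·4.8625 = 173.2625.
Δq = 8.7727 − 4.8625 = 3.9102; wedge = 173.2625 − 130.25 = 43.0125.
DWL = ½ × 3.9102 × 43.0125 = $84.09 thousand.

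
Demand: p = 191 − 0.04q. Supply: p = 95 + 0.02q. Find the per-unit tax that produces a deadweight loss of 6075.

27

Competitive equilibrium: 191 − 0.04q = 95 + 0.02q → q* = 1600, p* = 127.
A tax t gives Δq = t/0.06 and wedge t, so DWL = t²/0.12.
t²/0.12 = 6075 → t² = 729 → t = 27.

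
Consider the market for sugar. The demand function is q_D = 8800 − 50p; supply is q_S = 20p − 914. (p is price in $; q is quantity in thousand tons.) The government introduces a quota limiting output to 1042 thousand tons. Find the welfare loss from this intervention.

In inverse form: demand p = 176 − 0.02q, supply p = 45.7 + 0.05q.
Competitive equilibrium: 176 − 0.02q = 45.7 + 0.05q → q* = 1861.4286, p* = 138.7714.
At q = 1042: demand price = 176 − 0.02·1042 = 155.16; supply price = 45.7 + 0.05·1042 = 97.8.
Δq = 1861.4286 − 1042 = 819.4286; wedge = 155.16 − 97.8 = 57.36.
The triangle = ½ × 819.4286 × 57.36 = $23501.21 thousand.

$23501.21 thousand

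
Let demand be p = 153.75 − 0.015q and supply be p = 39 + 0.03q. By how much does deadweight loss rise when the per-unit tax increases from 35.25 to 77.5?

Competitive equilibrium: 153.75 − 0.015q = 39 + 0.03q → q* = 2550, p* = 115.5.
For a per-unit tax t: Δq = t/0.045, so DWL = ½·t·(t/0.045) = t²/0.09.
At t = 35.25: DWL = 13806.25. At t = 77.5: DWL = 66736.111.
Increase = 66736.111 − 13806.25 = 52929.86.

52929.86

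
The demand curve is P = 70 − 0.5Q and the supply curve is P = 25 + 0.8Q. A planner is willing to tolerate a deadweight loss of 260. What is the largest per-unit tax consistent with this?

26

Competitive equilibrium: 70 − 0.5Q = 25 + 0.8Q → Q* = 34.6154, P* = 52.6923.
A tax t gives ΔQ = t/1.3 and wedge t, so DWL = t²/2.6.
t²/2.6 = 260 → t² = 676 → t = 26.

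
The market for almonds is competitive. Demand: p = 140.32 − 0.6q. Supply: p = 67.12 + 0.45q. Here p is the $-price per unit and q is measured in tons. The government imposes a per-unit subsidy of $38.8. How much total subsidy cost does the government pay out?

Competitive equilibrium: 140.32 − 0.6q = 67.12 + 0.45q → q* = 69.7143, p* = 98.4914.
The subsidy lowers effective supply by 38.8: p = 28.32 + 0.45q.
New quantity: 140.32 − 0.6q = 28.32 + 0.45q → q' = 106.6667.
Total subsidy cost = 38.8 × 106.6667 = $4138.67.

$4138.67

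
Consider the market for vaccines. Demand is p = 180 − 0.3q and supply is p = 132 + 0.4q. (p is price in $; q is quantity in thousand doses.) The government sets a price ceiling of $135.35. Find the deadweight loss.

Competitive equilibrium: 180 − 0.3q = 132 + 0.4q → q* = 68.5714, p* = 159.4286.
At the ceiling p = 135.35, quantity supplied = (135.35 − 132)/0.4 = 8.375.
Willingness to pay at q' = 8.375: 180 − 0.3·8.375 = 177.4875.
Δq = 68.5714 − 8.375 = 60.1964; wedge = 177.4875 − 135.35 = 42.1375.
DWL = ½ × 60.1964 × 42.1375 = $1268.26 thousand.

$1268.26 thousand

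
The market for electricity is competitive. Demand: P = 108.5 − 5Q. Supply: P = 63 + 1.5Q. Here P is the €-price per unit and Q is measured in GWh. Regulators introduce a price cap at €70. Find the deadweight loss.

€17.69

Competitive equilibrium: 108.5 − 5Q = 63 + 1.5Q → Q* = 7, P* = 73.5.
At the ceiling P = 70, quantity supplied = (70 − 63)/1.5 = 4.6667.
Willingness to pay at Q' = 4.6667: 108.5 − 5·4.6667 = 85.1665.
ΔQ = 7 − 4.6667 = 2.3333; wedge = 85.1665 − 70 = 15.1665.
Welfare loss = ½ × 2.3333 × 15.1665 = €17.69.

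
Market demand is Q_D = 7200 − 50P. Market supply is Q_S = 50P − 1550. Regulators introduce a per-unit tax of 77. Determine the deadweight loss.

74112.50

In inverse form: demand P = 144 − 0.02Q, supply P = 31 + 0.02Q.
Competitive equilibrium: 144 − 0.02Q = 31 + 0.02Q → Q* = 2825, P* = 87.5.
With the tax, the buyer price exceeds the seller price by 77: (144 − 0.02Q) − (31 + 0.02Q) = 77 → Q' = 900.
ΔQ = 2825 − 900 = 1925; the wedge equals the tax, 77.
Deadweight loss = ½ × 1925 × 77 = 74112.50.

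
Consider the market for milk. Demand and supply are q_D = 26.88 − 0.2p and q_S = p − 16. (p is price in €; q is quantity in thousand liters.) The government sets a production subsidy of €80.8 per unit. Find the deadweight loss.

€544.05 thousand

In inverse form: demand p = 134.4 − 5q, supply p = 16 + q.
Competitive equilibrium: 134.4 − 5q = 16 + q → q* = 19.7333, p* = 35.7333.
The subsidy lowers effective supply by 80.8: p = q − 64.8.
New quantity: 134.4 − 5q = q − 64.8 → q' = 33.2.
Overproduction Δq = 33.2 − 19.7333 = 13.4667; wedge = subsidy = 80.8.
Welfare loss = ½ × 13.4667 × 80.8 = €544.05 thousand.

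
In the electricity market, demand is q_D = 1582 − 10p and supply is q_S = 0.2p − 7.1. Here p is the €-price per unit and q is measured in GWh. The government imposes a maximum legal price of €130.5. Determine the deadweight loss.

In inverse form: demand p = 158.2 − 0.1q, supply p = 35.5 + 5q.
Competitive equilibrium: 158.2 − 0.1q = 35.5 + 5q → q* = 24.0588, p* = 155.7941.
At the ceiling p = 130.5, quantity supplied = (130.5 − 35.5)/5 = 19.
Willingness to pay at q' = 19: 158.2 − 0.1·19 = 156.3.
Δq = 24.0588 − 19 = 5.0588; wedge = 156.3 − 130.5 = 25.8.
Deadweight loss = ½ × 5.0588 × 25.8 = €65.26.

€65.26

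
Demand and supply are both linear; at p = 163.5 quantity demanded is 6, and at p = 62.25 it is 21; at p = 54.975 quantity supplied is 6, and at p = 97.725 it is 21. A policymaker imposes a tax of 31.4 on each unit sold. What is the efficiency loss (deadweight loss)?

Demand slope = (62.25 − 163.5)/(21 − 6) = −6.75, so p = 204 − 6.75q.
Supply slope = (97.725 − 54.975)/(21 − 6) = 2.85, so p = 37.875 + 2.85q.
Competitive equilibrium: 204 − 6.75q = 37.875 + 2.85q → q* = 17.3047, p* = 87.1934.
With the tax, the buyer price exceeds the seller price by 31.4: (204 − 6.75q) − (37.875 + 2.85q) = 31.4 → q' = 14.0339.
Δq = 17.3047 − 14.0339 = 3.2708; the wedge equals the tax, 31.4.
The triangle = ½ × 3.2708 × 31.4 = 51.35.

51.35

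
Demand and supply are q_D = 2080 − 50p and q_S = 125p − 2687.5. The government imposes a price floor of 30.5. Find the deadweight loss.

In inverse form: demand p = 41.6 − 0.02q, supply p = 21.5 + 0.008q.
Competitive equilibrium: 41.6 − 0.02q = 21.5 + 0.008q → q* = 717.8571, p* = 27.2429.
At the floor p = 30.5, quantity demanded = (41.6 − 30.5)/0.02 = 555.
Sellers' marginal cost at q' = 555: 21.5 + 0.008·555 = 25.94.
Δq = 717.8571 − 555 = 162.8571; wedge = 30.5 − 25.94 = 4.56.
DWL = ½ × 162.8571 × 4.56 = 371.31.

371.31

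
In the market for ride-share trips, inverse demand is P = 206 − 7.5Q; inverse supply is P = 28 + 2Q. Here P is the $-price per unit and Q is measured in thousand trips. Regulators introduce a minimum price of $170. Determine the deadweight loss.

Competitive equilibrium: 206 − 7.5Q = 28 + 2Q → Q* = 18.7368, P* = 65.4737.
At the floor P = 170, quantity demanded = (206 − 170)/7.5 = 4.8.
Sellers' marginal cost at Q' = 4.8: 28 + 2·4.8 = 37.6.
ΔQ = 18.7368 − 4.8 = 13.9368; wedge = 170 − 37.6 = 132.4.
The triangle = ½ × 13.9368 × 132.4 = $922.62 thousand.

$922.62 thousand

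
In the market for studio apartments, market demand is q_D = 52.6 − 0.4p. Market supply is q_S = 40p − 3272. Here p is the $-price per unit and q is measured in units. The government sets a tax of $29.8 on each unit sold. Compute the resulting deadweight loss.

$175.85

In inverse form: demand p = 131.5 − 2.5q, supply p = 81.8 + 0.025q.
Competitive equilibrium: 131.5 − 2.5q = 81.8 + 0.025q → q* = 19.6832, p* = 82.2921.
With the tax, the buyer price exceeds the seller price by 29.8: (131.5 − 2.5q) − (81.8 + 0.025q) = 29.8 → q' = 7.8812.
Δq = 19.6832 − 7.8812 = 11.802; the wedge equals the tax, 29.8.
Deadweight loss = ½ × 11.802 × 29.8 = $175.85.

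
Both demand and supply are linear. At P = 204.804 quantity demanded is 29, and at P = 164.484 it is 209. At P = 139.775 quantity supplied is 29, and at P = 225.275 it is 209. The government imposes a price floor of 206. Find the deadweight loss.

Demand slope = (164.484 − 204.804)/(209 − 29) = −0.224, so P = 211.3 − 0.224Q.
Supply slope = (225.275 − 139.775)/(209 − 29) = 0.475, so P = 126 + 0.475Q.
Competitive equilibrium: 211.3 − 0.224Q = 126 + 0.475Q → Q* = 122.03147, P* = 183.96495.
At the floor P = 206, quantity demanded = (211.3 − 206)/0.224 = 23.66071.
Sellers' marginal cost at Q' = 23.66071: 126 + 0.475·23.66071 = 137.23884.
ΔQ = 122.03147 − 23.66071 = 98.37076; wedge = 206 − 137.23884 = 68.76116.
Welfare loss = ½ × 98.37076 × 68.76116 = 3382.04.

3382.04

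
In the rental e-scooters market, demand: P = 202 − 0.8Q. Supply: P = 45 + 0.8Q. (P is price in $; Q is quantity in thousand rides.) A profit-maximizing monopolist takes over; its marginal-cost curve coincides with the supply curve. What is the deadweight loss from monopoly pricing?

Competitive equilibrium: 202 − 0.8Q = 45 + 0.8Q → Q* = 98.125, P* = 123.5.
Marginal revenue: MR = 202 − 1.6Q. Set MR = MC: 202 − 1.6Q = 45 + 0.8Q → Q_m = 65.4167.
Price P_m = 202 − 0.8·65.4167 = 149.6666; MC(Q_m) = 45 + 0.8·65.4167 = 97.3334.
Competitive Q* = 98.125, so ΔQ = 32.7083; wedge = 149.6666 − 97.3334 = 52.3332.
Deadweight loss = ½ × 32.7083 × 52.3332 = $855.87 thousand.

$855.87 thousand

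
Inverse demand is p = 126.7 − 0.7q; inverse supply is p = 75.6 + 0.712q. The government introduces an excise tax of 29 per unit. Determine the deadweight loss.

Competitive equilibrium: 126.7 − 0.7q = 75.6 + 0.712q → q* = 36.1898, p* = 101.3671.
With the tax, the buyer price exceeds the seller price by 29: (126.7 − 0.7q) − (75.6 + 0.712q) = 29 → q' = 15.6516.
Δq = 36.1898 − 15.6516 = 20.5382; the wedge equals the tax, 29.
Welfare loss = ½ × 20.5382 × 29 = 297.80.

297.80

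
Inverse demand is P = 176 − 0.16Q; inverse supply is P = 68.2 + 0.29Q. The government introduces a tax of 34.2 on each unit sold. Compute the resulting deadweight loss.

Competitive equilibrium: 176 − 0.16Q = 68.2 + 0.29Q → Q* = 239.5556, P* = 137.6711.
With the tax, the buyer price exceeds the seller price by 34.2: (176 − 0.16Q) − (68.2 + 0.29Q) = 34.2 → Q' = 163.5556.
ΔQ = 239.5556 − 163.5556 = 76; the wedge equals the tax, 34.2.
Welfare loss = ½ × 76 × 34.2 = 1299.60.

1299.60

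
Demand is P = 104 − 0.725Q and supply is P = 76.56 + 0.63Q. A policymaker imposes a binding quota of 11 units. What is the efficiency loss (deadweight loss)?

57.98

Competitive equilibrium: 104 − 0.725Q = 76.56 + 0.63Q → Q* = 20.2509, P* = 89.3181.
At Q = 11: demand price = 104 − 0.725·11 = 96.025; supply price = 76.56 + 0.63·11 = 83.49.
ΔQ = 20.2509 − 11 = 9.2509; wedge = 96.025 − 83.49 = 12.535.
The triangle = ½ × 9.2509 × 12.535 = 57.98.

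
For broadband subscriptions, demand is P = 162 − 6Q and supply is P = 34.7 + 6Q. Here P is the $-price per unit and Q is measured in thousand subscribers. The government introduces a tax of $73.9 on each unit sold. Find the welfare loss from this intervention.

$227.55 thousand

Competitive equilibrium: 162 − 6Q = 34.7 + 6Q → Q* = 10.6083, P* = 98.35.
With the tax, the buyer price exceeds the seller price by 73.9: (162 − 6Q) − (34.7 + 6Q) = 73.9 → Q' = 4.45.
ΔQ = 10.6083 − 4.45 = 6.1583; the wedge equals the tax, 73.9.
DWL = ½ × 6.1583 × 73.9 = $227.55 thousand.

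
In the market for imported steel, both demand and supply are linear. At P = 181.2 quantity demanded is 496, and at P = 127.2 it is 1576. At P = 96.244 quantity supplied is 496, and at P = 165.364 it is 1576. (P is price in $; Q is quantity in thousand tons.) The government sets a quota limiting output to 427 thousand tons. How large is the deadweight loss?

$37789.14 thousand

Demand slope = (127.2 − 181.2)/(1576 − 496) = −0.05, so P = 206 − 0.05Q.
Supply slope = (165.364 − 96.244)/(1576 − 496) = 0.064, so P = 64.5 + 0.064Q.
Competitive equilibrium: 206 − 0.05Q = 64.5 + 0.064Q → Q* = 1241.2281, P* = 143.9386.
At Q = 427: demand price = 206 − 0.05·427 = 184.65; supply price = 64.5 + 0.064·427 = 91.828.
ΔQ = 1241.2281 − 427 = 814.2281; wedge = 184.65 − 91.828 = 92.822.
Welfare loss = ½ × 814.2281 × 92.822 = $37789.14 thousand.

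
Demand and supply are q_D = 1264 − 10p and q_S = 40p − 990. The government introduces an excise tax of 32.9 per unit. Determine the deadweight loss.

In inverse form: demand p = 126.4 − 0.1q, supply p = 24.75 + 0.025q.
Competitive equilibrium: 126.4 − 0.1q = 24.75 + 0.025q → q* = 813.2, p* = 45.08.
With the tax, the buyer price exceeds the seller price by 32.9: (126.4 − 0.1q) − (24.75 + 0.025q) = 32.9 → q' = 550.
Δq = 813.2 − 550 = 263.2; the wedge equals the tax, 32.9.
Deadweight loss = ½ × 263.2 × 32.9 = 4329.64.

4329.64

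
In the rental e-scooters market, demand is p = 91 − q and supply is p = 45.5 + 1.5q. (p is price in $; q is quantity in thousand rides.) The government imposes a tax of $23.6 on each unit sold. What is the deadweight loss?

Competitive equilibrium: 91 − q = 45.5 + 1.5q → q* = 18.2, p* = 72.8.
With the tax, the buyer price exceeds the seller price by 23.6: (91 − q) − (45.5 + 1.5q) = 23.6 → q' = 8.76.
Δq = 18.2 − 8.76 = 9.44; the wedge equals the tax, 23.6.
DWL = ½ × 9.44 × 23.6 = $111.392 thousand.

$111.392 thousand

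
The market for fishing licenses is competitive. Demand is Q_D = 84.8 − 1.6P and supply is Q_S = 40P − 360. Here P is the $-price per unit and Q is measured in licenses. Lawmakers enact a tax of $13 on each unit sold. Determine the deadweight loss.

In inverse form: demand P = 53 − 0.625Q, supply P = 9 + 0.025Q.
Competitive equilibrium: 53 − 0.625Q = 9 + 0.025Q → Q* = 67.6923, P* = 10.6923.
With the tax, the buyer price exceeds the seller price by 13: (53 − 0.625Q) − (9 + 0.025Q) = 13 → Q' = 47.6923.
ΔQ = 67.6923 − 47.6923 = 20; the wedge equals the tax, 13.
DWL = ½ × 20 × 13 = $130.

$130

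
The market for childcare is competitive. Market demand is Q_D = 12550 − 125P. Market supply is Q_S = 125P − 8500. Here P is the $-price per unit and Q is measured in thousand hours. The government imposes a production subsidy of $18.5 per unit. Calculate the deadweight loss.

In inverse form: demand P = 100.4 − 0.008Q, supply P = 68 + 0.008Q.
Competitive equilibrium: 100.4 − 0.008Q = 68 + 0.008Q → Q* = 2025, P* = 84.2.
The subsidy lowers effective supply by 18.5: P = 49.5 + 0.008Q.
New quantity: 100.4 − 0.008Q = 49.5 + 0.008Q → Q' = 3181.25.
Overproduction ΔQ = 3181.25 − 2025 = 1156.25; wedge = subsidy = 18.5.
Deadweight loss = ½ × 1156.25 × 18.5 = $10695.31 thousand.

$10695.31 thousand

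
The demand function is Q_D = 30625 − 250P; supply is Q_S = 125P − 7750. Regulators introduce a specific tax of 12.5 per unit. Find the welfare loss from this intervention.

In inverse form: demand P = 122.5 − 0.004Q, supply P = 62 + 0.008Q.
Competitive equilibrium: 122.5 − 0.004Q = 62 + 0.008Q → Q* = 5041.6667, P* = 102.3333.
With the tax, the buyer price exceeds the seller price by 12.5: (122.5 − 0.004Q) − (62 + 0.008Q) = 12.5 → Q' = 4000.
ΔQ = 5041.6667 − 4000 = 1041.6667; the wedge equals the tax, 12.5.
Welfare loss = ½ × 1041.6667 × 12.5 = 6510.42.

6510.42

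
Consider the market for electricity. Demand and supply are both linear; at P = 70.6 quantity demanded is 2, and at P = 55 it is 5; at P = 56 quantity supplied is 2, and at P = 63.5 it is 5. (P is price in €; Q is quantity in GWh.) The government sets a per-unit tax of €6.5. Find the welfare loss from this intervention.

€2.74

Demand slope = (55 − 70.6)/(5 − 2) = −5.2, so P = 81 − 5.2Q.
Supply slope = (63.5 − 56)/(5 − 2) = 2.5, so P = 51 + 2.5Q.
Competitive equilibrium: 81 − 5.2Q = 51 + 2.5Q → Q* = 3.8961, P* = 60.7403.
With the tax, the buyer price exceeds the seller price by 6.5: (81 − 5.2Q) − (51 + 2.5Q) = 6.5 → Q' = 3.0519.
ΔQ = 3.8961 − 3.0519 = 0.8442; the wedge equals the tax, 6.5.
The triangle = ½ × 0.8442 × 6.5 = €2.74.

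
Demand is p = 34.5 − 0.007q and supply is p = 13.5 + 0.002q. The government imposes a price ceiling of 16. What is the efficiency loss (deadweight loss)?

Competitive equilibrium: 34.5 − 0.007q = 13.5 + 0.002q → q* = 2333.3333, p* = 18.1667.
At the ceiling p = 16, quantity supplied = (16 − 13.5)/0.002 = 1250.
Willingness to pay at q' = 1250: 34.5 − 0.007·1250 = 25.75.
Δq = 2333.3333 − 1250 = 1083.3333; wedge = 25.75 − 16 = 9.75.
Deadweight loss = ½ × 1083.3333 × 9.75 = 5281.25.

5281.25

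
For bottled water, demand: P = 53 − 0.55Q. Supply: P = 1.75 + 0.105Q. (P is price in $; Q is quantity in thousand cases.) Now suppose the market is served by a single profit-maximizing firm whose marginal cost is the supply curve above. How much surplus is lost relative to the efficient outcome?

Competitive equilibrium: 53 − 0.55Q = 1.75 + 0.105Q → Q* = 78.2443, P* = 9.9656.
Marginal revenue: MR = 53 − 1.1Q. Set MR = MC: 53 − 1.1Q = 1.75 + 0.105Q → Q_m = 42.5311.
Price P_m = 53 − 0.55·42.5311 = 29.6079; MC(Q_m) = 1.75 + 0.105·42.5311 = 6.2158.
Competitive Q* = 78.2443, so ΔQ = 35.7132; wedge = 29.6079 − 6.2158 = 23.3921.
DWL = ½ × 35.7132 × 23.3921 = $417.70 thousand.

$417.70 thousand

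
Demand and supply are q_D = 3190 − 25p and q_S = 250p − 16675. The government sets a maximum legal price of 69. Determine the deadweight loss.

In inverse form: demand p = 127.6 − 0.04q, supply p = 66.7 + 0.004q.
Competitive equilibrium: 127.6 − 0.04q = 66.7 + 0.004q → q* = 1384.0909, p* = 72.2364.
At the ceiling p = 69, quantity supplied = (69 − 66.7)/0.004 = 575.
Willingness to pay at q' = 575: 127.6 − 0.04·575 = 104.6.
Δq = 1384.0909 − 575 = 809.0909; wedge = 104.6 − 69 = 35.6.
Deadweight loss = ½ × 809.0909 × 35.6 = 14401.82.

14401.82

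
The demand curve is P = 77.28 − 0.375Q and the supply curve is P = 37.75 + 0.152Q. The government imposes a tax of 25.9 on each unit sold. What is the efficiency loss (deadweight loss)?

Competitive equilibrium: 77.28 − 0.375Q = 37.75 + 0.152Q → Q* = 75.0095, P* = 49.1514.
With the tax, the buyer price exceeds the seller price by 25.9: (77.28 − 0.375Q) − (37.75 + 0.152Q) = 25.9 → Q' = 25.8634.
ΔQ = 75.0095 − 25.8634 = 49.1461; the wedge equals the tax, 25.9.
Deadweight loss = ½ × 49.1461 × 25.9 = 636.44.

636.44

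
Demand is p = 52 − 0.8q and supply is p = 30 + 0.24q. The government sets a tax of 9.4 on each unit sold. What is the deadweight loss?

Competitive equilibrium: 52 − 0.8q = 30 + 0.24q → q* = 21.1538, p* = 35.0769.
With the tax, the buyer price exceeds the seller price by 9.4: (52 − 0.8q) − (30 + 0.24q) = 9.4 → q' = 12.1154.
Δq = 21.1538 − 12.1154 = 9.0384; the wedge equals the tax, 9.4.
Welfare loss = ½ × 9.0384 × 9.4 = 42.48.

42.48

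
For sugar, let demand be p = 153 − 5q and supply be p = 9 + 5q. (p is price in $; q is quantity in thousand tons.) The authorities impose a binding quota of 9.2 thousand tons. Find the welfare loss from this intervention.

$135.20 thousand

Competitive equilibrium: 153 − 5q = 9 + 5q → q* = 14.4, p* = 81.
At q = 9.2: demand price = 153 − 5·9.2 = 107; supply price = 9 + 5·9.2 = 55.
Δq = 14.4 − 9.2 = 5.2; wedge = 107 − 55 = 52.
Welfare loss = ½ × 5.2 × 52 = $135.20 thousand.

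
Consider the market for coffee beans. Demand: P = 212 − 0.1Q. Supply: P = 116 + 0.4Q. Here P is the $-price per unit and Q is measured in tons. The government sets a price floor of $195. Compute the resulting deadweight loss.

Competitive equilibrium: 212 − 0.1Q = 116 + 0.4Q → Q* = 192, P* = 192.8.
At the floor P = 195, quantity demanded = (212 − 195)/0.1 = 170.
Sellers' marginal cost at Q' = 170: 116 + 0.4·170 = 184.
ΔQ = 192 − 170 = 22; wedge = 195 − 184 = 11.
DWL = ½ × 22 × 11 = $121.

$121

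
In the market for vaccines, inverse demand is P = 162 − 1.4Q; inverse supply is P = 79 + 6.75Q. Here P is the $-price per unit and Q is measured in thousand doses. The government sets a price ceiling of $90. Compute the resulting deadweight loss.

$298.20 thousand

Competitive equilibrium: 162 − 1.4Q = 79 + 6.75Q → Q* = 10.184, P* = 147.7423.
At the ceiling P = 90, quantity supplied = (90 − 79)/6.75 = 1.6296.
Willingness to pay at Q' = 1.6296: 162 − 1.4·1.6296 = 159.7186.
ΔQ = 10.184 − 1.6296 = 8.5544; wedge = 159.7186 − 90 = 69.7186.
Welfare loss = ½ × 8.5544 × 69.7186 = $298.20 thousand.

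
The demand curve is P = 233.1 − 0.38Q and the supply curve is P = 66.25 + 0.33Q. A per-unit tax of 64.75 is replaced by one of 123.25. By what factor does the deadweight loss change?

Competitive equilibrium: 233.1 − 0.38Q = 66.25 + 0.33Q → Q* = 235, P* = 143.8.
For a per-unit tax t: ΔQ = t/0.71, so DWL = ½·t·(t/0.71) = t²/1.42.
At t = 64.75: DWL = 2952.509. At t = 123.25: DWL = 10697.579.
Ratio = (123.25/64.75)² = 3.623.

3.623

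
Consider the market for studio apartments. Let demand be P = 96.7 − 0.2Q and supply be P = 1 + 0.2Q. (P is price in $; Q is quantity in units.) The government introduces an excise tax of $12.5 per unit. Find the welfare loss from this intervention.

Competitive equilibrium: 96.7 − 0.2Q = 1 + 0.2Q → Q* = 239.25, P* = 48.85.
With the tax, the buyer price exceeds the seller price by 12.5: (96.7 − 0.2Q) − (1 + 0.2Q) = 12.5 → Q' = 208.
ΔQ = 239.25 − 208 = 31.25; the wedge equals the tax, 12.5.
Deadweight loss = ½ × 31.25 × 12.5 = $195.31.

$195.31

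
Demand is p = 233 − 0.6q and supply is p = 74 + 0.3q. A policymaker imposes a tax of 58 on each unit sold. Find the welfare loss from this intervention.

1868.89

Competitive equilibrium: 233 − 0.6q = 74 + 0.3q → q* = 176.6667, p* = 127.
With the tax, the buyer price exceeds the seller price by 58: (233 − 0.6q) − (74 + 0.3q) = 58 → q' = 112.2222.
Δq = 176.6667 − 112.2222 = 64.4445; the wedge equals the tax, 58.
Deadweight loss = ½ × 64.4445 × 58 = 1868.89.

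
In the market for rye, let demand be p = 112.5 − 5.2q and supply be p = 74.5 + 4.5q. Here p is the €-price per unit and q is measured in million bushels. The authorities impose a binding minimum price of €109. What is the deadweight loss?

Competitive equilibrium: 112.5 − 5.2q = 74.5 + 4.5q → q* = 3.9175, p* = 92.1289.
At the floor p = 109, quantity demanded = (112.5 − 109)/5.2 = 0.6731.
Sellers' marginal cost at q' = 0.6731: 74.5 + 4.5·0.6731 = 77.529.
Δq = 3.9175 − 0.6731 = 3.2444; wedge = 109 − 77.529 = 31.471.
Deadweight loss = ½ × 3.2444 × 31.471 = €51.05 million.

€51.05 million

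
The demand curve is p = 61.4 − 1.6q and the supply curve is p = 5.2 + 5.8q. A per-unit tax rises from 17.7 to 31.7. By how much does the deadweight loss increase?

46.73

Competitive equilibrium: 61.4 − 1.6q = 5.2 + 5.8q → q* = 7.5946, p* = 49.2486.
For a per-unit tax t: Δq = t/7.4, so DWL = ½·t·(t/7.4) = t²/14.8.
At t = 17.7: DWL = 21.168. At t = 31.7: DWL = 67.898.
Increase = 67.898 − 21.168 = 46.73.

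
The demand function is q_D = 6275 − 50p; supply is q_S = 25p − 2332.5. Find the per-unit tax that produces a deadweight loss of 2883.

In inverse form: demand p = 125.5 − 0.02q, supply p = 93.3 + 0.04q.
Competitive equilibrium: 125.5 − 0.02q = 93.3 + 0.04q → q* = 536.6667, p* = 114.7667.
A tax t gives Δq = t/0.06 and wedge t, so DWL = t²/0.12.
t²/0.12 = 2883 → t² = 345.96 → t = 18.6.

18.6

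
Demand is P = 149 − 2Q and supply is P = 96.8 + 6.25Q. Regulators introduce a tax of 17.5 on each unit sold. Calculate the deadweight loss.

Competitive equilibrium: 149 − 2Q = 96.8 + 6.25Q → Q* = 6.3273, P* = 136.3455.
With the tax, the buyer price exceeds the seller price by 17.5: (149 − 2Q) − (96.8 + 6.25Q) = 17.5 → Q' = 4.2061.
ΔQ = 6.3273 − 4.2061 = 2.1212; the wedge equals the tax, 17.5.
Welfare loss = ½ × 2.1212 × 17.5 = 18.56.

18.56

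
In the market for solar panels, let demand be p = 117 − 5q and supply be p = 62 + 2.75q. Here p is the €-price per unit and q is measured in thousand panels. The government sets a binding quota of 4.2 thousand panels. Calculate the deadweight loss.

€32.52 thousand

Competitive equilibrium: 117 − 5q = 62 + 2.75q → q* = 7.0968, p* = 81.5161.
At q = 4.2: demand price = 117 − 5·4.2 = 96; supply price = 62 + 2.75·4.2 = 73.55.
Δq = 7.0968 − 4.2 = 2.8968; wedge = 96 − 73.55 = 22.45.
DWL = ½ × 2.8968 × 22.45 = €32.52 thousand.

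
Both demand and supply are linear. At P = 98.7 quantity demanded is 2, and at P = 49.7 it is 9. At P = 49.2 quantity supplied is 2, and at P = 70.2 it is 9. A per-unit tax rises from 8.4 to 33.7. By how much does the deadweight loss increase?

53.26

Demand slope = (49.7 − 98.7)/(9 − 2) = −7, so P = 112.7 − 7Q.
Supply slope = (70.2 − 49.2)/(9 − 2) = 3, so P = 43.2 + 3Q.
Competitive equilibrium: 112.7 − 7Q = 43.2 + 3Q → Q* = 6.95, P* = 64.05.
For a per-unit tax t: ΔQ = t/10, so DWL = ½·t·(t/10) = t²/20.
At t = 8.4: DWL = 3.528. At t = 33.7: DWL = 56.785.
Increase = 56.785 − 3.528 = 53.26.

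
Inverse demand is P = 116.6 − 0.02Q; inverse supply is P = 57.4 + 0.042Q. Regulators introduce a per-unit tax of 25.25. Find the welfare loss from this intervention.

Competitive equilibrium: 116.6 − 0.02Q = 57.4 + 0.042Q → Q* = 954.8387, P* = 97.5032.
With the tax, the buyer price exceeds the seller price by 25.25: (116.6 − 0.02Q) − (57.4 + 0.042Q) = 25.25 → Q' = 547.5806.
ΔQ = 954.8387 − 547.5806 = 407.2581; the wedge equals the tax, 25.25.
Welfare loss = ½ × 407.2581 × 25.25 = 5141.63.

5141.63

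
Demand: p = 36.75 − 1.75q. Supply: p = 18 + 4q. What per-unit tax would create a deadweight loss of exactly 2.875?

5.75

Competitive equilibrium: 36.75 − 1.75q = 18 + 4q → q* = 3.2609, p* = 31.0435.
A tax t gives Δq = t/5.75 and wedge t, so DWL = t²/11.5.
t²/11.5 = 2.875 → t² = 33.0625 → t = 5.75.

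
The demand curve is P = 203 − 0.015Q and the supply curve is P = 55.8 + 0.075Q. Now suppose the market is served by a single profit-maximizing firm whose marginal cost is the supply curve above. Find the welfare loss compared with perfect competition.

Competitive equilibrium: 203 − 0.015Q = 55.8 + 0.075Q → Q* = 1635.55556, P* = 178.46667.
Marginal revenue: MR = 203 − 0.03Q. Set MR = MC: 203 − 0.03Q = 55.8 + 0.075Q → Q_m = 1401.90476.
Price P_m = 203 − 0.015·1401.90476 = 181.97143; MC(Q_m) = 55.8 + 0.075·1401.90476 = 160.94286.
Competitive Q* = 1635.55556, so ΔQ = 233.6508; wedge = 181.97143 − 160.94286 = 21.02857.
The triangle = ½ × 233.6508 × 21.02857 = 2456.67.

2456.67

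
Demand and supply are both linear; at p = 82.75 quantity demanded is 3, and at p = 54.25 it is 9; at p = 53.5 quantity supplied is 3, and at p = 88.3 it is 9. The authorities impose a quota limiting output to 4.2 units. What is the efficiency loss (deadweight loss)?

13.04

Demand slope = (54.25 − 82.75)/(9 − 3) = −4.75, so p = 97 − 4.75q.
Supply slope = (88.3 − 53.5)/(9 − 3) = 5.8, so p = 36.1 + 5.8q.
Competitive equilibrium: 97 − 4.75q = 36.1 + 5.8q → q* = 5.7725, p* = 69.5806.
At q = 4.2: demand price = 97 − 4.75·4.2 = 77.05; supply price = 36.1 + 5.8·4.2 = 60.46.
Δq = 5.7725 − 4.2 = 1.5725; wedge = 77.05 − 60.46 = 16.59.
The triangle = ½ × 1.5725 × 16.59 = 13.04.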